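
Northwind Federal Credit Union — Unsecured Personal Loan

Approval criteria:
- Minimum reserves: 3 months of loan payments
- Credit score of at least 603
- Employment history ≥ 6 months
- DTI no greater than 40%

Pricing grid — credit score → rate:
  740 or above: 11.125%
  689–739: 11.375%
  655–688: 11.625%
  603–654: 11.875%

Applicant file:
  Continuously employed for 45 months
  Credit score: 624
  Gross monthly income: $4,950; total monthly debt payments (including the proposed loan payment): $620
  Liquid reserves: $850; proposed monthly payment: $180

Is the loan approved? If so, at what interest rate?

Credit score 624 ≥ 603 (meets minimum)
Reserves = 850/180 = 4.7 months ≥ 3
Employment 45 ≥ 6 months
DTI: 620 ÷ 4,950 = 12.5%, within the 40% cap
All requirements met. Score 624 falls in the 603–654 tier → 11.875%.

Approved at 11.875%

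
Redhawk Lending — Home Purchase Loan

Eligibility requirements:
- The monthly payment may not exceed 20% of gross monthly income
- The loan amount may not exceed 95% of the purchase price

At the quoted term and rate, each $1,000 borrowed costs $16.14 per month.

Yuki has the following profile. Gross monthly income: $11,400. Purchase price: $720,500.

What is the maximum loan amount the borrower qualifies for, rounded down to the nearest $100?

$141,200

Payment cap: 20% × $11,400 = $2,280/month.
At $16.14 per $1,000, that supports 2,280/16.14 × 1,000 ≈ $141,263 → $141,200.
LTV cap: 95% × $720,500 = $684,475 → $684,400.
Binding constraint: payment-to-income.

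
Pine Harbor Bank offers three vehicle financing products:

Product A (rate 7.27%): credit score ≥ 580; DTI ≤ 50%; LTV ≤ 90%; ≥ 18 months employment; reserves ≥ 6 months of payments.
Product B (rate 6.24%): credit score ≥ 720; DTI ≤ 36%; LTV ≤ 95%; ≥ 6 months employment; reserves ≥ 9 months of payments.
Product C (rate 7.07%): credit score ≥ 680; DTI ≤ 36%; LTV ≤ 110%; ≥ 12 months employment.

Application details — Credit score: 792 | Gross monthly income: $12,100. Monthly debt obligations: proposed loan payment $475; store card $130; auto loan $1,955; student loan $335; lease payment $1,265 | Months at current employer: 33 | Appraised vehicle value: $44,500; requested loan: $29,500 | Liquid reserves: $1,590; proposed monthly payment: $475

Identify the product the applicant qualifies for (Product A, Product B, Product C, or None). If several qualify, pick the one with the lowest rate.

Product C

Total debts = (475 + 130 + 1,955 + 335 + 1,265) = 4,160; DTI = 4,160/12,100 = 34.4%.
LTV = 29,500/44,500 = 66.3%.
Reserves = 1,590/475 = 3.3 months.
Product A: score 792 ≥ 580; DTI 34.4% ≤ 50%; LTV 66.3% ≤ 90%; employment 33 ≥ 18 mo; reserves 3.3 < 6 mo → does not qualify.
Product B: score 792 ≥ 720; DTI 34.4% ≤ 36%; LTV 66.3% ≤ 95%; employment 33 ≥ 6 mo; reserves 3.3 < 9 mo → does not qualify.
Product C: score 792 ≥ 680; DTI 34.4% ≤ 36%; LTV 66.3% ≤ 110%; employment 33 ≥ 12 mo → qualifies.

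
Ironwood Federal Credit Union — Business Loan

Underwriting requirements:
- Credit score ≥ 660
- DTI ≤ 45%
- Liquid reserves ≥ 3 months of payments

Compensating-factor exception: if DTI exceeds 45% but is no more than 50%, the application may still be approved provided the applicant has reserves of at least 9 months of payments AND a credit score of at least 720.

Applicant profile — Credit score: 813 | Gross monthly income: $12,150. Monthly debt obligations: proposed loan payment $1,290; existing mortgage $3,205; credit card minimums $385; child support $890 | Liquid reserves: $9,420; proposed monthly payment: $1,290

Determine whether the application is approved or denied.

Denied

Credit score 813 ≥ 660 (meets base)
Total debts = (1,290 + 3,205 + 385 + 890) = 5,770. DTI: 5,770 ÷ 12,150 = 47.5%, over the 45% base limit.
Reserves: 9,420 ÷ 1,290 = 7.3 months (meets 3-month minimum)
47.5% falls in the override range (45%–50%), so the compensating-factor test applies.
Reserves 7.3 < 9 months; credit score 813 ≥ 720.
Compensating-factor requirement not fully met.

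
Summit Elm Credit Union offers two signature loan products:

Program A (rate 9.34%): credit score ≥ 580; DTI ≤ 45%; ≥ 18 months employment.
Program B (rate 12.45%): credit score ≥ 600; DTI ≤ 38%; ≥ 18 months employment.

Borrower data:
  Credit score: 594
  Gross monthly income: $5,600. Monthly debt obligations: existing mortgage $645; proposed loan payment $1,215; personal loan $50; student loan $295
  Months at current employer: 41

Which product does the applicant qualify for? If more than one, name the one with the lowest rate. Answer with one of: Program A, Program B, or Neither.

Total debts = (645 + 1,215 + 50 + 295) = 2,205; DTI = 2,205/5,600 = 39.4%.
Program A: score 594 ≥ 580; DTI 39.4% ≤ 45%; employment 41 ≥ 18 mo → qualifies.
Program B: score 594 < 600; DTI 39.4% > 38%; employment 41 ≥ 18 mo → does not qualify.

Program A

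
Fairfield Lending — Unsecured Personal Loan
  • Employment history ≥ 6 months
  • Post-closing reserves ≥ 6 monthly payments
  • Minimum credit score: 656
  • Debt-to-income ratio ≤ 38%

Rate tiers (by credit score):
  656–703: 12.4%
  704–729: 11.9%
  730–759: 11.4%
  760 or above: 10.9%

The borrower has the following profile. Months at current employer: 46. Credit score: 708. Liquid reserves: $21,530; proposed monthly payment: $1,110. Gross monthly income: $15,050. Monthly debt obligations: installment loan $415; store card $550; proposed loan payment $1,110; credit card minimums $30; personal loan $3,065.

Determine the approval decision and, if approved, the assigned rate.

Approved at 11.9%

Credit score 708 ≥ 656 (meets minimum)
Reserves = 21,530/1,110 = 19.4 months ≥ 6
Employment 46 ≥ 6 months
Total monthly debts = (415 + 550 + 1,110 + 30 + 3,065) = 5,170. Debt-to-income = 5,170/15,050 = 34.4% — meets 38% limit
All requirements met. Score 708 falls in the 704–729 tier → 11.9%.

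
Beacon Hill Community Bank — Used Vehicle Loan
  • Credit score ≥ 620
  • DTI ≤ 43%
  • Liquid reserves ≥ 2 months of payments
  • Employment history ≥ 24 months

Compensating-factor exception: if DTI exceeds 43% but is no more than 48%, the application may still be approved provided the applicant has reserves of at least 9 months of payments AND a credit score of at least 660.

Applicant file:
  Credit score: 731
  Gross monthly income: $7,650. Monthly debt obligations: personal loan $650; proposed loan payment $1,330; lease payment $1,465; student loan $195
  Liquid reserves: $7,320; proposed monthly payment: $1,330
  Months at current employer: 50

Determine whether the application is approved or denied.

Denied

Credit score 731 ≥ 620 (meets base)
Total debts = (650 + 1,330 + 1,465 + 195) = 3,640. DTI: 3,640 ÷ 7,650 = 47.6%, over the 43% base limit.
Liquid reserves cover 7,320/1,330 = 5.5 months — ≥ 2 required
Employment 50 ≥ 24 months
DTI 47.6% is within the 43%–48% exception band; checking compensating factors.
Reserves 5.5 < 9 months; credit score 731 ≥ 660.
Override conditions not both satisfied; exception does not apply.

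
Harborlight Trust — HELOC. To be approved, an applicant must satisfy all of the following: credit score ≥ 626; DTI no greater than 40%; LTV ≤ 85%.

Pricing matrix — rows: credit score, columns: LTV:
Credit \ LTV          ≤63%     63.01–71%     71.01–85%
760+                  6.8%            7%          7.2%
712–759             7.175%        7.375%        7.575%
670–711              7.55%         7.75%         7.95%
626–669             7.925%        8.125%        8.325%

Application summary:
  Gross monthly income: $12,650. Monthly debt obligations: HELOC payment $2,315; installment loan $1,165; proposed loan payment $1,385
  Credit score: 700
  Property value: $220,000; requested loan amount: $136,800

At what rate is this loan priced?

7.55%

Credit score 700 ≥ 626; Total monthly debts = (2,315 + 1,165 + 1,385) = 4,865. Debt-to-income = 4,865/12,650 = 38.5% — meets 40% limit
LTV = 136,800/220,000 = 62.2% ≤ 85%
Credit 700 → row 670–711; LTV 62.2% → column ≤63%. Grid cell → 7.55%.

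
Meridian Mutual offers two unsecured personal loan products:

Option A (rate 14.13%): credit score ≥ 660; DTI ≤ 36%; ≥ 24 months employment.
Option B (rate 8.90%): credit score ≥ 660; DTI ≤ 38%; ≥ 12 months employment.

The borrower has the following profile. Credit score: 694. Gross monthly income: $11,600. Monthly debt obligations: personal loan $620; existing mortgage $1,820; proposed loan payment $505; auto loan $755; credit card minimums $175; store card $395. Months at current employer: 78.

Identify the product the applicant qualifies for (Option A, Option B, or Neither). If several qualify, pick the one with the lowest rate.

Option B

Total debts = (620 + 1,820 + 505 + 755 + 175 + 395) = 4,270; DTI = 4,270/11,600 = 36.8%.
Option A: score 694 ≥ 660; DTI 36.8% > 36%; employment 78 ≥ 24 mo → does not qualify.
Option B: score 694 ≥ 660; DTI 36.8% ≤ 38%; employment 78 ≥ 12 mo → qualifies.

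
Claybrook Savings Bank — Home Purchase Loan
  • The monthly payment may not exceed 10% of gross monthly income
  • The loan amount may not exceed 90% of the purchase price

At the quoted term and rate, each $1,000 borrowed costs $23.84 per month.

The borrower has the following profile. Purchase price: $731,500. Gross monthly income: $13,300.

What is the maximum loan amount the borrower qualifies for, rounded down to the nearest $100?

Payment cap: 10% × $13,300 = $1,330/month.
At $23.84 per $1,000, that supports 1,330/23.84 × 1,000 ≈ $55,788 → $55,700.
LTV cap: 90% × $731,500 = $658,350 → $658,300.
Binding constraint: payment-to-income.

$55,700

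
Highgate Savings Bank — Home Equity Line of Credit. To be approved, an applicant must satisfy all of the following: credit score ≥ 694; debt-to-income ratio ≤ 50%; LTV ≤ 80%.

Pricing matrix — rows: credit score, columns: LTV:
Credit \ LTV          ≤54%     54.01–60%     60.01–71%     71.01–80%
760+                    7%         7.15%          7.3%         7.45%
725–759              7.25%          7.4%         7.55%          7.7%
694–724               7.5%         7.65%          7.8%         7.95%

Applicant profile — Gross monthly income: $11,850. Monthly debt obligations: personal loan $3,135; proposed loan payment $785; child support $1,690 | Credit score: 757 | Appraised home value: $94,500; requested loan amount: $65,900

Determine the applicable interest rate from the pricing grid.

7.55%

Credit score 757 ≥ 694; Total monthly debts = (3,135 + 785 + 1,690) = 5,610. DTI: 5,610 ÷ 11,850 = 47.3%, within the 50% cap
Loan-to-value = 65,900/94,500 = 69.7% — pass (80% max)
Credit 757 → row 725–759; LTV 69.7% → column 60.01–71%. Grid cell → 7.55%.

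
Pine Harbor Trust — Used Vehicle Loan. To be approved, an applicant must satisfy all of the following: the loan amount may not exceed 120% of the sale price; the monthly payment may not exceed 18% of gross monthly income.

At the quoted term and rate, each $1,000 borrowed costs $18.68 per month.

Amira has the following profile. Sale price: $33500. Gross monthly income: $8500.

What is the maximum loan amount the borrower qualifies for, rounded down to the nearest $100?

Payment cap: 18% × $8,500 = $1,530/month.
At $18.68 per $1,000, that supports 1,530/18.68 × 1,000 ≈ $81,905 → $81,900.
LTV cap: 120% × $33,500 = $40,200 → $40,200.
Binding constraint: loan-to-value.

$40,200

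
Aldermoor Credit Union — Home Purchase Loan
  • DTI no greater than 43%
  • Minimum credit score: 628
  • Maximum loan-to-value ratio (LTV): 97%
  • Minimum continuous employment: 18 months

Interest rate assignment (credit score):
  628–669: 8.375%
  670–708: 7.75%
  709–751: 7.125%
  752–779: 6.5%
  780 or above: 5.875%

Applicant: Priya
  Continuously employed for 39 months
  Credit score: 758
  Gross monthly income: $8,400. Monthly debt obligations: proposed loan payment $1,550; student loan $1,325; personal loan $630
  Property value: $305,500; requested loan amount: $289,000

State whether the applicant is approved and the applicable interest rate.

Approved at 6.5%

Credit score 758 ≥ 628 (meets minimum)
Total monthly debts = (1,550 + 1,325 + 630) = 3,505. DTI: 3,505 ÷ 8,400 = 41.7%, within the 43% cap
LTV = 289,000/305,500 = 94.6% ≤ 97%
Employment 39 ≥ 18 months
All requirements met. Score 758 falls in the 752–779 tier → 6.5%.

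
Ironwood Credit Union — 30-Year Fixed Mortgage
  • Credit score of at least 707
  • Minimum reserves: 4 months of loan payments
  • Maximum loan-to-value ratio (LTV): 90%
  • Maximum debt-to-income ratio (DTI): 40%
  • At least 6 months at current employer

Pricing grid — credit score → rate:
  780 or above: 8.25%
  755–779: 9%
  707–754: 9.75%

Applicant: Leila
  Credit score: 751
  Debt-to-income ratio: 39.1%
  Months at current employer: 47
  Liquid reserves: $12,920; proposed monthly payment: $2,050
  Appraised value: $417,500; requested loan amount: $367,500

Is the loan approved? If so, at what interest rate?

Approved at 9.75%

Credit score 751 ≥ 707 (meets minimum)
Reserves: 12,920 ÷ 2,050 = 6.3 months (meets 4-month minimum)
LTV: 367,500 ÷ 417,500 = 88%, within 90% cap
Employment 47 ≥ 6 months
DTI 39.1% is within the 40% limit
All requirements met. Score 751 falls in the 707–754 tier → 9.75%.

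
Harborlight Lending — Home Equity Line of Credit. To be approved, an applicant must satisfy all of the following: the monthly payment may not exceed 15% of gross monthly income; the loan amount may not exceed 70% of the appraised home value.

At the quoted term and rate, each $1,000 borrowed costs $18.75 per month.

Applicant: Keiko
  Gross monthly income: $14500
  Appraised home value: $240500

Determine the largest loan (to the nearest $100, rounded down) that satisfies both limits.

$116,000

Payment cap: 15% × $14,500 = $2,175/month.
At $18.75 per $1,000, that supports 2,175/18.75 × 1,000 ≈ $116,000 → $116,000.
LTV cap: 70% × $240,500 = $168,350 → $168,300.
Binding constraint: payment-to-income.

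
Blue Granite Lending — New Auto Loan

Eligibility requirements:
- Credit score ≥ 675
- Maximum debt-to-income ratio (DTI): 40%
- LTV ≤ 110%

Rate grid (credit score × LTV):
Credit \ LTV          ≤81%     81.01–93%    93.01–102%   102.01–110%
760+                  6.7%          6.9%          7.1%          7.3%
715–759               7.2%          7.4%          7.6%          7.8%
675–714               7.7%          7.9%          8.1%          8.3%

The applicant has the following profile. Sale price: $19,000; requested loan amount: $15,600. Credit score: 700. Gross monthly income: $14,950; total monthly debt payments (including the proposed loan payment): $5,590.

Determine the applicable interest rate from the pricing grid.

7.9%

Credit score 700 ≥ 675; DTI = 5,590/14,950 = 37.4% ≤ 40%
LTV: 15,600 ÷ 19,000 = 82.1%, within 110% cap
Credit 700 → row 675–714; LTV 82.1% → column 81.01–93%. Grid cell → 7.9%.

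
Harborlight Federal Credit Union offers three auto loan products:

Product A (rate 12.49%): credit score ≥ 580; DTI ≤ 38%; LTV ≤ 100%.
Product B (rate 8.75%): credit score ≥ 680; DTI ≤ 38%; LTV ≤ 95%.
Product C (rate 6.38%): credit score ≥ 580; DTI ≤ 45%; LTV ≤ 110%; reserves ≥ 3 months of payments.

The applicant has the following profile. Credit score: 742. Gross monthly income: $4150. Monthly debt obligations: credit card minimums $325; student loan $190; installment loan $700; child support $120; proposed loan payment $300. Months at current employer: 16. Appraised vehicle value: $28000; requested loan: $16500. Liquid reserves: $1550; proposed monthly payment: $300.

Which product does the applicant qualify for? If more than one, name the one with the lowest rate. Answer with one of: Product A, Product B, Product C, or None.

Total debts = (325 + 190 + 700 + 120 + 300) = 1,635; DTI = 1,635/4,150 = 39.4%.
LTV = 16,500/28,000 = 58.9%.
Reserves = 1,550/300 = 5.2 months.
Product A: score 742 ≥ 580; DTI 39.4% > 38%; LTV 58.9% ≤ 100% → does not qualify.
Product B: score 742 ≥ 680; DTI 39.4% > 38%; LTV 58.9% ≤ 95% → does not qualify.
Product C: score 742 ≥ 580; DTI 39.4% ≤ 45%; LTV 58.9% ≤ 110%; reserves 5.2 ≥ 3 mo → qualifies.

Product C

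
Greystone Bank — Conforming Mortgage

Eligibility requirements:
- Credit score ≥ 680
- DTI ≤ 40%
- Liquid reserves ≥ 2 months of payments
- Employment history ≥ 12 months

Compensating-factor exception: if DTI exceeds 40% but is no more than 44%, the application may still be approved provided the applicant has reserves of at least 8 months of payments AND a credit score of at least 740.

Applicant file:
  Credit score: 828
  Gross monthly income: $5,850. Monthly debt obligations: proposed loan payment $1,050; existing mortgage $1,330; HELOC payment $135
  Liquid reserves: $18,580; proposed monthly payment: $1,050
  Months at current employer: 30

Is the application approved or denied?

Credit score 828 ≥ 680 (meets base)
Total debts = (1,050 + 1,330 + 135) = 2,515. DTI: 2,515 ÷ 5,850 = 43%, over the 40% base limit.
Reserves: 18,580 ÷ 1,050 = 17.7 months (meets 2-month minimum)
Employment 30 ≥ 12 months
43% falls in the override range (40%–44%), so the compensating-factor test applies.
Override check — reserves: 17.7 mo (ok); score: 828 (ok).
Both override conditions satisfied; DTI exception granted.

Approved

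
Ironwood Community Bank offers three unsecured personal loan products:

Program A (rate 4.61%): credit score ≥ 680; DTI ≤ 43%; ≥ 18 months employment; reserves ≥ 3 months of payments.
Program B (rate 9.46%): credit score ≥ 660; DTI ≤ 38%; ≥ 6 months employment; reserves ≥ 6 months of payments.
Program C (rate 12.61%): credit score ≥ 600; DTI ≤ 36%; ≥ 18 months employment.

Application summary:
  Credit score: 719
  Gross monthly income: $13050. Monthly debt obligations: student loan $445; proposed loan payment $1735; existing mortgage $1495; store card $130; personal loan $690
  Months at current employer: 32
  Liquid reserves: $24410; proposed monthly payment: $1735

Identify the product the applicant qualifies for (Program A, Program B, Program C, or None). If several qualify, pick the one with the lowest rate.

Total debts = (445 + 1,735 + 1,495 + 130 + 690) = 4,495; DTI = 4,495/13,050 = 34.4%.
Reserves = 24,410/1,735 = 14.1 months.
Program A: score 719 ≥ 680; DTI 34.4% ≤ 43%; employment 32 ≥ 18 mo; reserves 14.1 ≥ 3 mo → qualifies.
Program B: score 719 ≥ 660; DTI 34.4% ≤ 38%; employment 32 ≥ 6 mo; reserves 14.1 ≥ 6 mo → qualifies.
Program C: score 719 ≥ 600; DTI 34.4% ≤ 36%; employment 32 ≥ 18 mo → qualifies.
Qualifying: Program A, Program B, Program C. Lowest rate is 4.61% → Program A.

Program A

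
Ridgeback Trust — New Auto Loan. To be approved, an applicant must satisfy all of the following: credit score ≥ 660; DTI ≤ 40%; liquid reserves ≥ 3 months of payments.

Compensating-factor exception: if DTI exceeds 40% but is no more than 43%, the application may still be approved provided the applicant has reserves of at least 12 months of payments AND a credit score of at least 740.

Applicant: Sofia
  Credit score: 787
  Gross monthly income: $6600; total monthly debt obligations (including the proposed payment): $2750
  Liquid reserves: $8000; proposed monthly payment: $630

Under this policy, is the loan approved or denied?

Credit score 787 ≥ 660 (meets base)
DTI = 2,750/6,600 = 41.7% > 40% — standard DTI limit exceeded.
Reserves = 8,000/630 = 12.7 months ≥ 3
41.7% falls in the override range (40%–43%), so the compensating-factor test applies.
Override check — reserves: 12.7 mo (ok); score: 787 (ok).
Both compensating conditions met → exception applies.

Approved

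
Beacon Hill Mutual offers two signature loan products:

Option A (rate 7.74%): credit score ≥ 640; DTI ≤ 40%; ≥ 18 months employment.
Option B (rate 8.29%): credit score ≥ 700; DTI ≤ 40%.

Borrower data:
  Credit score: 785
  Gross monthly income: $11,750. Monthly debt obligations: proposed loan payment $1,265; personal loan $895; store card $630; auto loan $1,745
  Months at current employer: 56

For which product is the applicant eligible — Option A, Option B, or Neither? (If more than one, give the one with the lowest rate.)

Option A

Total debts = (1,265 + 895 + 630 + 1,745) = 4,535; DTI = 4,535/11,750 = 38.6%.
Option A: score 785 ≥ 640; DTI 38.6% ≤ 40%; employment 56 ≥ 18 mo → qualifies.
Option B: score 785 ≥ 700; DTI 38.6% ≤ 40% → qualifies.
Qualifying: Option A, Option B. Lowest rate is 7.74% → Option A.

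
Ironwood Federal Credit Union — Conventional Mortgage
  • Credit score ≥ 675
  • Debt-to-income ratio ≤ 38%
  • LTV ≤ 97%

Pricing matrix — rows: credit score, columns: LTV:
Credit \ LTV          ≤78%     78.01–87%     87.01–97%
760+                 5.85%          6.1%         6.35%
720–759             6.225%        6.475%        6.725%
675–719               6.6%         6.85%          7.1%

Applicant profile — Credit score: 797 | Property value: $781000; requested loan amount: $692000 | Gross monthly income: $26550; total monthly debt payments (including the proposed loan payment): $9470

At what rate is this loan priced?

Credit score 797 ≥ 675; DTI: 9,470 ÷ 26,550 = 35.7%, within the 38% cap
LTV = 692,000/781,000 = 88.6% ≤ 97%
Score 797 is in the 760+ band; LTV 88.6% is in the 87.01–97% band → 6.35%.

6.35%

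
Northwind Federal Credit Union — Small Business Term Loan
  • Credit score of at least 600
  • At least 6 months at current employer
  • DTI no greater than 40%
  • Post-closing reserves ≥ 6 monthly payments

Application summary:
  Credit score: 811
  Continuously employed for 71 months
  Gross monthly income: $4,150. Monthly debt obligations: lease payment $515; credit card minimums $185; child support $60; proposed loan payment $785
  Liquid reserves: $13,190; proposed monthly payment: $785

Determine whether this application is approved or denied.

Credit score 811 ≥ 600 (meets)
Employment 71 ≥ 6 months
Total monthly debts = (515 + 185 + 60 + 785) = 1,545. Debt-to-income = 1,545/4,150 = 37.2% — meets 40% limit
Reserves = 13,190/785 = 16.8 months ≥ 6
All criteria satisfied.

Approved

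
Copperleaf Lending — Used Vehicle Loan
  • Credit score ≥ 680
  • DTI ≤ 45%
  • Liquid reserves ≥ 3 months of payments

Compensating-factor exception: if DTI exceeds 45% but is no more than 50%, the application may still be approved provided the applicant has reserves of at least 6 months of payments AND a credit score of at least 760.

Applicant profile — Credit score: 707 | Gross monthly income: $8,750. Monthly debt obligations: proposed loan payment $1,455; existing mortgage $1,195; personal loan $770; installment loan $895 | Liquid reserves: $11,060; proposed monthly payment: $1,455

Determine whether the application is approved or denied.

Denied

Credit score 707 ≥ 680 (meets base)
Total debts = (1,455 + 1,195 + 770 + 895) = 4,315. DTI: 4,315 ÷ 8,750 = 49.3%, over the 45% base limit.
Reserves = 11,060/1,455 = 7.6 months ≥ 3
DTI 49.3% is within the 45%–50% exception band; checking compensating factors.
Reserves 7.6 ≥ 6 months; credit score 707 < 760.
Override conditions not both satisfied; exception does not apply.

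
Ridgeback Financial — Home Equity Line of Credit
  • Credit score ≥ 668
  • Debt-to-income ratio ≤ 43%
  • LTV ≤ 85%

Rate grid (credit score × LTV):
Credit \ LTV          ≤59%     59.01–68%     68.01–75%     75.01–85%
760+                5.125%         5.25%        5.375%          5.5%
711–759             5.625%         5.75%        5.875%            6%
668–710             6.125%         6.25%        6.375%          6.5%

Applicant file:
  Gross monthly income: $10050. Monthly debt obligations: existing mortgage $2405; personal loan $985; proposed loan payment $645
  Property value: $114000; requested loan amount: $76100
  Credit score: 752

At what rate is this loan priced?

Credit score 752 ≥ 668; Total monthly debts = (2,405 + 985 + 645) = 4,035. DTI: 4,035 ÷ 10,050 = 40.1%, within the 43% cap
LTV = 76,100/114,000 = 66.8% ≤ 85%
Score 752 is in the 711–759 band; LTV 66.8% is in the 59.01–68% band → 5.75%.

5.75%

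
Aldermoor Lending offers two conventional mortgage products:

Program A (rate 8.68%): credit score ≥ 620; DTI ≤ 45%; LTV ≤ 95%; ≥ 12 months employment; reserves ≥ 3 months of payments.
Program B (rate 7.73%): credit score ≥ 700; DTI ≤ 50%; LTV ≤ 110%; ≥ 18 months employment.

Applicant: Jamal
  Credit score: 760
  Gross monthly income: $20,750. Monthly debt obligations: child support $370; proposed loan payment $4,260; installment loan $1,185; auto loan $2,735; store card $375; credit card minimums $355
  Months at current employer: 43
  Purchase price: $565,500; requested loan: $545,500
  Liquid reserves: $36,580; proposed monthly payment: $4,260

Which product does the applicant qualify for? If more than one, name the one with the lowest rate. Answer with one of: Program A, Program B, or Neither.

Program B

Total debts = (370 + 4,260 + 1,185 + 2,735 + 375 + 355) = 9,280; DTI = 9,280/20,750 = 44.7%.
LTV = 545,500/565,500 = 96.5%.
Reserves = 36,580/4,260 = 8.6 months.
Program A: score 760 ≥ 620; DTI 44.7% ≤ 45%; LTV 96.5% > 95%; employment 43 ≥ 12 mo; reserves 8.6 ≥ 3 mo → does not qualify.
Program B: score 760 ≥ 700; DTI 44.7% ≤ 50%; LTV 96.5% ≤ 110%; employment 43 ≥ 18 mo → qualifies.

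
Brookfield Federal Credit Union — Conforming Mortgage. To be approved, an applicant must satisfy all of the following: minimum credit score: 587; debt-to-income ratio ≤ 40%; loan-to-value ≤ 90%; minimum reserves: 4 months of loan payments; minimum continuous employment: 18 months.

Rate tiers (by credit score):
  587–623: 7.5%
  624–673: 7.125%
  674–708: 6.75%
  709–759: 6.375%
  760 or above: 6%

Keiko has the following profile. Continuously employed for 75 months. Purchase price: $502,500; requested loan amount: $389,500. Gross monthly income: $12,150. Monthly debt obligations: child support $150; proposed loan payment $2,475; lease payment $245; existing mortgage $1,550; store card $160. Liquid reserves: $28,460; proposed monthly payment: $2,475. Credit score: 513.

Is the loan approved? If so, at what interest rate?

Denied

Credit score 513 < 587 (below minimum)
Total monthly debts = (150 + 2,475 + 245 + 1,550 + 160) = 4,580. DTI: 4,580 ÷ 12,150 = 37.7%, within the 40% cap
Liquid reserves cover 28,460/2,475 = 11.5 months — ≥ 4 required
Employment 75 ≥ 18 months
Loan-to-value = 389,500/502,500 = 77.5% — pass (90% max)
Not all requirements met → denied.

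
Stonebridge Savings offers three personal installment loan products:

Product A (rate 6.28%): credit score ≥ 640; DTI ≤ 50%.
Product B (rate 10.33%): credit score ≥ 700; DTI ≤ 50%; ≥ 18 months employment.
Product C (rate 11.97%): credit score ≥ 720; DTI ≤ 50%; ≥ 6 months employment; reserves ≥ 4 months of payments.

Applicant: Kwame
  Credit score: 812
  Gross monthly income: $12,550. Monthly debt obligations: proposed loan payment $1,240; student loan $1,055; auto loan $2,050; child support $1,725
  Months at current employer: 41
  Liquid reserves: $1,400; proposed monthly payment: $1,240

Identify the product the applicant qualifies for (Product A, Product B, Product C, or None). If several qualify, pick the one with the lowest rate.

Total debts = (1,240 + 1,055 + 2,050 + 1,725) = 6,070; DTI = 6,070/12,550 = 48.4%.
Reserves = 1,400/1,240 = 1.1 months.
Product A: score 812 ≥ 640; DTI 48.4% ≤ 50% → qualifies.
Product B: score 812 ≥ 700; DTI 48.4% ≤ 50%; employment 41 ≥ 18 mo → qualifies.
Product C: score 812 ≥ 720; DTI 48.4% ≤ 50%; employment 41 ≥ 6 mo; reserves 1.1 < 4 mo → does not qualify.
Qualifying: Product A, Product B. Lowest rate is 6.28% → Product A.

Product A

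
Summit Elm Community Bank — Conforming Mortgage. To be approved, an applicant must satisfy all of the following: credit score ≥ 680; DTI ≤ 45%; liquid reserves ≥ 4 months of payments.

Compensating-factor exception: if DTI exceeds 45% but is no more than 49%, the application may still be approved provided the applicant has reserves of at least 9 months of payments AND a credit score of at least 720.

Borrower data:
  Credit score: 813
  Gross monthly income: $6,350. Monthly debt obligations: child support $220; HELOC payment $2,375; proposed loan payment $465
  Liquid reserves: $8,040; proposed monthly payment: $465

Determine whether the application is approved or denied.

Credit score 813 ≥ 680 (meets base)
Total debts = (220 + 2,375 + 465) = 3,060. DTI: 3,060 ÷ 6,350 = 48.2%, over the 45% base limit.
Reserves = 8,040/465 = 17.3 months ≥ 4
DTI 48.2% is within the 45%–49% exception band; checking compensating factors.
Reserves 17.3 ≥ 9 months; credit score 813 ≥ 720.
Both override conditions satisfied; DTI exception granted.

Approved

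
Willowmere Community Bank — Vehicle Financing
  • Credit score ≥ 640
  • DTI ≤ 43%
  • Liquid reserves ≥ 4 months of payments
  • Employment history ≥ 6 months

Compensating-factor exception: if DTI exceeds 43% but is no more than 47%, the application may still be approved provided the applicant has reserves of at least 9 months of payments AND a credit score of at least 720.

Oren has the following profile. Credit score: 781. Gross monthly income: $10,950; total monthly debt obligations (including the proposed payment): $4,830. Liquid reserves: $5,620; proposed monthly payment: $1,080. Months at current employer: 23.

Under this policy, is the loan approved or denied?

Credit score 781 ≥ 640 (meets base)
DTI: 4,830 ÷ 10,950 = 44.1%, over the 43% base limit.
Reserves: 5,620 ÷ 1,080 = 5.2 months (meets 4-month minimum)
Employment 23 ≥ 6 months
44.1% falls in the override range (43%–47%), so the compensating-factor test applies.
Override check — reserves: 5.2 mo (short of 9); score: 781 (ok).
Override conditions not both satisfied; exception does not apply.

Denied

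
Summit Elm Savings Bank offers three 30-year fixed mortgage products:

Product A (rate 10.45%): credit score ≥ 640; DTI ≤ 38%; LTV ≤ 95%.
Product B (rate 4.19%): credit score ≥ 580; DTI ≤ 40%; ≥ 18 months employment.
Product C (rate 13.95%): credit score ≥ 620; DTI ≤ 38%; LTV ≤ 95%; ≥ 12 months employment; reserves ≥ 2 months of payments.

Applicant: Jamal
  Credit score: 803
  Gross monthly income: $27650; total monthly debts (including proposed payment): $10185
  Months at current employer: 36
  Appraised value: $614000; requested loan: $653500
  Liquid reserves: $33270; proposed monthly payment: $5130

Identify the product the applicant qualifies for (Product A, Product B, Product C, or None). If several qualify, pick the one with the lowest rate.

DTI = 10,185/27,650 = 36.8%.
LTV = 653,500/614,000 = 106.4%.
Reserves = 33,270/5,130 = 6.5 months.
Product A: score 803 ≥ 640; DTI 36.8% ≤ 38%; LTV 106.4% > 95% → does not qualify.
Product B: score 803 ≥ 580; DTI 36.8% ≤ 40%; employment 36 ≥ 18 mo → qualifies.
Product C: score 803 ≥ 620; DTI 36.8% ≤ 38%; LTV 106.4% > 95%; employment 36 ≥ 12 mo; reserves 6.5 ≥ 2 mo → does not qualify.

Product B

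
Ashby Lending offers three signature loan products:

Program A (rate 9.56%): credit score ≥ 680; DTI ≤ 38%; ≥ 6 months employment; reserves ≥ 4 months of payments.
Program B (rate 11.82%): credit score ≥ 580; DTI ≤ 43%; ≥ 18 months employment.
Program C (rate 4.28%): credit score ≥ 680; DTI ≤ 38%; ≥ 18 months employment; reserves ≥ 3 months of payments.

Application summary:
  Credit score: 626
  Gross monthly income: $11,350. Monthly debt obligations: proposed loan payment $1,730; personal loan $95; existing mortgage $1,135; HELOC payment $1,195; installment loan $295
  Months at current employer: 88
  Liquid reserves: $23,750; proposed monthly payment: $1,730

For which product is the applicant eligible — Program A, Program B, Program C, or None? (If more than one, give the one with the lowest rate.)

Program B

Total debts = (1,730 + 95 + 1,135 + 1,195 + 295) = 4,450; DTI = 4,450/11,350 = 39.2%.
Reserves = 23,750/1,730 = 13.7 months.
Program A: score 626 < 680; DTI 39.2% > 38%; employment 88 ≥ 6 mo; reserves 13.7 ≥ 4 mo → does not qualify.
Program B: score 626 ≥ 580; DTI 39.2% ≤ 43%; employment 88 ≥ 18 mo → qualifies.
Program C: score 626 < 680; DTI 39.2% > 38%; employment 88 ≥ 18 mo; reserves 13.7 ≥ 3 mo → does not qualify.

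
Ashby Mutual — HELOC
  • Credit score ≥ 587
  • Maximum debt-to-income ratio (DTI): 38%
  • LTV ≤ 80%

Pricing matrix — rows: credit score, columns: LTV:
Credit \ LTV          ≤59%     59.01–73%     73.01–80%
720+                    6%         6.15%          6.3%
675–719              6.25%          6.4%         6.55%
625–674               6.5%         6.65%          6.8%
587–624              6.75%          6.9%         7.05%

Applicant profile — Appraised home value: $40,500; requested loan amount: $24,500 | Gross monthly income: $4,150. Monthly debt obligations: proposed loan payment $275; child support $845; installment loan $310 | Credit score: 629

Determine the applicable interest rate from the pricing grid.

Credit score 629 ≥ 587; Total monthly debts = (275 + 845 + 310) = 1,430. DTI: 1,430 ÷ 4,150 = 34.5%, within the 38% cap
Loan-to-value = 24,500/40,500 = 60.5% — pass (80% max)
Score 629 is in the 625–674 band; LTV 60.5% is in the 59.01–73% band → 6.65%.

6.65%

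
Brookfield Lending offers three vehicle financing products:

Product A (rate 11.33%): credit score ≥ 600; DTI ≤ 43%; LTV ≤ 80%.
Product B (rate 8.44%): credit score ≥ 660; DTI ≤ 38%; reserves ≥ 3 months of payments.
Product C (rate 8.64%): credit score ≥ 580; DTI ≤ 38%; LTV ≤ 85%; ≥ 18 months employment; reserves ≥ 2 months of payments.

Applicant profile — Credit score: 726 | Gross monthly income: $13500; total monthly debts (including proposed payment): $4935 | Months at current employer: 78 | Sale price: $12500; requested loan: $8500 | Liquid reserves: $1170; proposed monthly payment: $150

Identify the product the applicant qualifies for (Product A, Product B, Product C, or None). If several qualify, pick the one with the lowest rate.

DTI = 4,935/13,500 = 36.6%.
LTV = 8,500/12,500 = 68%.
Reserves = 1,170/150 = 7.8 months.
Product A: score 726 ≥ 600; DTI 36.6% ≤ 43%; LTV 68% ≤ 80% → qualifies.
Product B: score 726 ≥ 660; DTI 36.6% ≤ 38%; reserves 7.8 ≥ 3 mo → qualifies.
Product C: score 726 ≥ 580; DTI 36.6% ≤ 38%; LTV 68% ≤ 85%; employment 78 ≥ 18 mo; reserves 7.8 ≥ 2 mo → qualifies.
Qualifying: Product A, Product B, Product C. Lowest rate is 8.44% → Product B.

Product B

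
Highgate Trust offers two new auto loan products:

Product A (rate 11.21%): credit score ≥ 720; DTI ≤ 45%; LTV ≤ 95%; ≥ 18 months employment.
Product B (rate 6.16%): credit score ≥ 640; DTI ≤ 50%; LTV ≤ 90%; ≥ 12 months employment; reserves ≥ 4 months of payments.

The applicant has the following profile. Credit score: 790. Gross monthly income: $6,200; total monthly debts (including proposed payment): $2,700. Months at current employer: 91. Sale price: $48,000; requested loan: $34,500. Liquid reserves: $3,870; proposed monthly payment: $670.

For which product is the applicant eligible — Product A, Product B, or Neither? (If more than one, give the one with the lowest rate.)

DTI = 2,700/6,200 = 43.5%.
LTV = 34,500/48,000 = 71.9%.
Reserves = 3,870/670 = 5.8 months.
Product A: score 790 ≥ 720; DTI 43.5% ≤ 45%; LTV 71.9% ≤ 95%; employment 91 ≥ 18 mo → qualifies.
Product B: score 790 ≥ 640; DTI 43.5% ≤ 50%; LTV 71.9% ≤ 90%; employment 91 ≥ 12 mo; reserves 5.8 ≥ 4 mo → qualifies.
Qualifying: Product A, Product B. Lowest rate is 6.16% → Product B.

Product B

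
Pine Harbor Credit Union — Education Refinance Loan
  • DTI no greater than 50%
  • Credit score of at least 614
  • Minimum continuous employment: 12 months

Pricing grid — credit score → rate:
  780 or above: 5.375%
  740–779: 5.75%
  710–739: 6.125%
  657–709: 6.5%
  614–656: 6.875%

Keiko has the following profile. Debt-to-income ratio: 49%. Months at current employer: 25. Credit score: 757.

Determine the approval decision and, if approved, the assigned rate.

Approved at 5.75%

Credit score 757 ≥ 614 (meets minimum)
Employment 25 ≥ 12 months
DTI 49% is within the 50% limit
All requirements met. Score 757 falls in the 740–779 tier → 5.75%.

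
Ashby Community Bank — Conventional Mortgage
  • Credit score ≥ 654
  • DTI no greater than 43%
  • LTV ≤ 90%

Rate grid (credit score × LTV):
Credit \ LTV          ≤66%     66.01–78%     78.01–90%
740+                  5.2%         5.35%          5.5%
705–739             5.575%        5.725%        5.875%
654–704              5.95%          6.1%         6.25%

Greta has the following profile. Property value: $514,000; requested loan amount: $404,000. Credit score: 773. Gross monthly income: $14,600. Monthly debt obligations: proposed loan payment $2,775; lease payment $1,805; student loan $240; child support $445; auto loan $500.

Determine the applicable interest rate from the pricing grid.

5.5%

Credit score 773 ≥ 654; Total monthly debts = (2,775 + 1,805 + 240 + 445 + 500) = 5,765. DTI = 5,765/14,600 = 39.5% ≤ 43%
Loan-to-value = 404,000/514,000 = 78.6% — pass (90% max)
Credit 773 → row 740+; LTV 78.6% → column 78.01–90%. Grid cell → 5.5%.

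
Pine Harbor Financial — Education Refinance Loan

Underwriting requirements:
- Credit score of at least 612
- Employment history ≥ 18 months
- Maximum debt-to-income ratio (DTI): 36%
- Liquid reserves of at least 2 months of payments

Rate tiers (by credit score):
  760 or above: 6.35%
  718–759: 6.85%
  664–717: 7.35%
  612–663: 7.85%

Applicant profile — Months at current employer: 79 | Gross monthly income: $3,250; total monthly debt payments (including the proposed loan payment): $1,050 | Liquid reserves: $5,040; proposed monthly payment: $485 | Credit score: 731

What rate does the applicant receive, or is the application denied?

Approved at 6.85%

Credit score 731 ≥ 612 (meets minimum)
Employment 79 ≥ 18 months
Reserves = 5,040/485 = 10.4 months ≥ 2
DTI = 1,050/3,250 = 32.3% ≤ 36%
All requirements met. Score 731 falls in the 718–759 tier → 6.85%.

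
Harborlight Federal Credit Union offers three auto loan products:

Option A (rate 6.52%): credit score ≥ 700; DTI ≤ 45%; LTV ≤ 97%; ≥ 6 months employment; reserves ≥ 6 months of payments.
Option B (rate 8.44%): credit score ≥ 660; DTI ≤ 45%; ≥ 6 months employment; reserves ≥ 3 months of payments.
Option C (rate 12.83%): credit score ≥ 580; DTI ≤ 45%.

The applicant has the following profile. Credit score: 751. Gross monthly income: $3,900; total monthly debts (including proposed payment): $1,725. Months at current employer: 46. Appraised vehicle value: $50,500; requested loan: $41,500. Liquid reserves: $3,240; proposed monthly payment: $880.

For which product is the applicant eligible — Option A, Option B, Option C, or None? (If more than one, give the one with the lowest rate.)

Option B

DTI = 1,725/3,900 = 44.2%.
LTV = 41,500/50,500 = 82.2%.
Reserves = 3,240/880 = 3.7 months.
Option A: score 751 ≥ 700; DTI 44.2% ≤ 45%; LTV 82.2% ≤ 97%; employment 46 ≥ 6 mo; reserves 3.7 < 6 mo → does not qualify.
Option B: score 751 ≥ 660; DTI 44.2% ≤ 45%; employment 46 ≥ 6 mo; reserves 3.7 ≥ 3 mo → qualifies.
Option C: score 751 ≥ 580; DTI 44.2% ≤ 45% → qualifies.
Qualifying: Option B, Option C. Lowest rate is 8.44% → Option B.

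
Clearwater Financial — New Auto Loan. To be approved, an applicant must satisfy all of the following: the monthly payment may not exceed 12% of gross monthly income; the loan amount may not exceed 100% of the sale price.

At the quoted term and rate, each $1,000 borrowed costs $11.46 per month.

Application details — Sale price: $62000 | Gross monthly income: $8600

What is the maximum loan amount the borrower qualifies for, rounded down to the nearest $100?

$62,000

Payment cap: 12% × $8,600 = $1,032/month.
At $11.46 per $1,000, that supports 1,032/11.46 × 1,000 ≈ $90,052 → $90,000.
LTV cap: 100% × $62,000 = $62,000 → $62,000.
Binding constraint: loan-to-value.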